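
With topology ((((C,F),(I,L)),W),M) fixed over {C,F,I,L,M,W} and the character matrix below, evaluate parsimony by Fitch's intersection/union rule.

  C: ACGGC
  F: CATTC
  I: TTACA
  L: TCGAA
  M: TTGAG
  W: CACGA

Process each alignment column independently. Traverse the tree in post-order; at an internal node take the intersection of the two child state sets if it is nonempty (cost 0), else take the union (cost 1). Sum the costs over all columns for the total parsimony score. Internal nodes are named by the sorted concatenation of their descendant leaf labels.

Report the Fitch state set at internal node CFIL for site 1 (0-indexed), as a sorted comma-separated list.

site 0, node CF: C={A} ∪ F={C} → {A,C} (+1)
site 0, node IL: I={T} ∩ L={T} → {T} (+0)
site 0, node CFIL: CF={A,C} ∪ IL={T} → {A,C,T} (+1)
site 0, node CFILW: CFIL={A,C,T} ∩ W={C} → {C} (+0)
site 0, node CFILMW: CFILW={C} ∪ M={T} → {C,T} (+1)
site 1, node CF: C={C} ∪ F={A} → {A,C} (+1)
site 1, node IL: I={T} ∪ L={C} → {C,T} (+1)
site 1, node CFIL: CF={A,C} ∩ IL={C,T} → {C} (+0)
site 1, node CFILW: CFIL={C} ∪ W={A} → {A,C} (+1)
site 1, node CFILMW: CFILW={A,C} ∪ M={T} → {A,C,T} (+1)
site 2, node CF: C={G} ∪ F={T} → {G,T} (+1)
site 2, node IL: I={A} ∪ L={G} → {A,G} (+1)
site 2, node CFIL: CF={G,T} ∩ IL={A,G} → {G} (+0)
site 2, node CFILW: CFIL={G} ∪ W={C} → {C,G} (+1)
site 2, node CFILMW: CFILW={C,G} ∩ M={G} → {G} (+0)
site 3, node CF: C={G} ∪ F={T} → {G,T} (+1)
site 3, node IL: I={C} ∪ L={A} → {A,C} (+1)
site 3, node CFIL: CF={G,T} ∪ IL={A,C} → {A,C,G,T} (+1)
site 3, node CFILW: CFIL={A,C,G,T} ∩ W={G} → {G} (+0)
site 3, node CFILMW: CFILW={G} ∪ M={A} → {A,G} (+1)
site 4, node CF: C={C} ∩ F={C} → {C} (+0)
site 4, node IL: I={A} ∩ L={A} → {A} (+0)
site 4, node CFIL: CF={C} ∪ IL={A} → {A,C} (+1)
site 4, node CFILW: CFIL={A,C} ∩ W={A} → {A} (+0)
site 4, node CFILMW: CFILW={A} ∪ M={G} → {A,G} (+1)
per-site changes: [3, 4, 3, 4, 2]; total = 16

C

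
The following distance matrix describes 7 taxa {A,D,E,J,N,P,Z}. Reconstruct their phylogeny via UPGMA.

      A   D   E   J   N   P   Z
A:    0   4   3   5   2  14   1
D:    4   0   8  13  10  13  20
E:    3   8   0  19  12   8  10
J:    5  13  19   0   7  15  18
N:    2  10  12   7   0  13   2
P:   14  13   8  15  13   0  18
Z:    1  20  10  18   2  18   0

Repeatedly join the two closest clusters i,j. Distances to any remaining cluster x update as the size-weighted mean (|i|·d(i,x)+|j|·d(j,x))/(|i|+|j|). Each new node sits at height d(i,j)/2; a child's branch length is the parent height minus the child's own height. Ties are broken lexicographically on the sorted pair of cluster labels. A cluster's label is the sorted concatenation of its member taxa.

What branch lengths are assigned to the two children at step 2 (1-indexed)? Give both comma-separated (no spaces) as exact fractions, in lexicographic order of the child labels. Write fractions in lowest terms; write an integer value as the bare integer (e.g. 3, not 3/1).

1/2,1

step 1: merge (A,Z) at d=1; branch lengths A→1/2, Z→1/2; new cluster AZ
  updated: d(AZ,D)=12, d(AZ,E)=13/2, d(AZ,J)=23/2, d(AZ,N)=2, d(AZ,P)=16
step 2: merge (AZ,N) at d=2; branch lengths AZ→1/2, N→1; new cluster ANZ
  updated: d(ANZ,D)=34/3, d(ANZ,E)=25/3, d(ANZ,J)=10, d(ANZ,P)=15
step 3: merge (D,E) at d=8; branch lengths D→4, E→4; new cluster DE
  updated: d(ANZ,DE)=59/6, d(DE,J)=16, d(DE,P)=21/2
step 4: merge (ANZ,DE) at d=59/6; branch lengths ANZ→47/12, DE→11/12; new cluster ADENZ
  updated: d(ADENZ,J)=62/5, d(ADENZ,P)=66/5
step 5: merge (ADENZ,J) at d=62/5; branch lengths ADENZ→77/60, J→31/5; new cluster ADEJNZ
  updated: d(ADEJNZ,P)=27/2
step 6: merge (ADEJNZ,P) at d=27/2; branch lengths ADEJNZ→11/20, P→27/4; new cluster ADEJNPZ
final tree: (((((A:1/2,Z:1/2):1/2,N:1):47/12,(D:4,E:4):11/12):77/60,J:31/5):11/20,P:27/4)
total length: 1807/60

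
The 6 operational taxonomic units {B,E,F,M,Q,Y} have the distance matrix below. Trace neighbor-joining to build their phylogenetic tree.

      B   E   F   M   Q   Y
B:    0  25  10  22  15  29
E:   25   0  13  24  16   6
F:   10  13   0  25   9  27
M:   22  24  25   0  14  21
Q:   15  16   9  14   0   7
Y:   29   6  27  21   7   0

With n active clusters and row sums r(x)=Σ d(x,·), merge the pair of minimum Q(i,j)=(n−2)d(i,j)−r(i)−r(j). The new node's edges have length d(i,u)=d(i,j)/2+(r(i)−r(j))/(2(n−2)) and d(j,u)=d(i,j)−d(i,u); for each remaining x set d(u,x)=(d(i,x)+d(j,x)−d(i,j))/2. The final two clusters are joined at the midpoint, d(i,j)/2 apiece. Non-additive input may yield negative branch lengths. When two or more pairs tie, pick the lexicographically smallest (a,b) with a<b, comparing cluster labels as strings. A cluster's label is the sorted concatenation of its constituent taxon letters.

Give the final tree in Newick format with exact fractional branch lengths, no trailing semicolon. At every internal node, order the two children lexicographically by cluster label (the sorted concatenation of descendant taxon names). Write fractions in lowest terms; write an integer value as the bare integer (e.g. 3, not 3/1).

((((B:20/3,F:10/3):51/8,Q:5/8):7/8,(E:9/4,Y:15/4):61/8):95/16,M:95/16)

iteration 1: select E,Y (d=6, Q=-150); attach at lengths (9/4, 15/4); label the merged cluster EY
  updated: d(B,EY)=24, d(EY,F)=17, d(EY,M)=39/2, d(EY,Q)=17/2
iteration 2: select B,F (d=10, Q=-102); attach at lengths (20/3, 10/3); label the merged cluster BF
  updated: d(BF,EY)=31/2, d(BF,M)=37/2, d(BF,Q)=7
iteration 3: select BF,Q (d=7, Q=-113/2); attach at lengths (51/8, 5/8); label the merged cluster BFQ
  updated: d(BFQ,EY)=17/2, d(BFQ,M)=51/4
iteration 4: select BFQ,EY (d=17/2, Q=-163/4); attach at lengths (7/8, 61/8); label the merged cluster BEFQY
  updated: d(BEFQY,M)=95/8
iteration 5: select BEFQY,M (d=95/8); attach at lengths (95/16, 95/16); label the merged cluster BEFMQY
final tree: ((((B:20/3,F:10/3):51/8,Q:5/8):7/8,(E:9/4,Y:15/4):61/8):95/16,M:95/16)
total length: 347/8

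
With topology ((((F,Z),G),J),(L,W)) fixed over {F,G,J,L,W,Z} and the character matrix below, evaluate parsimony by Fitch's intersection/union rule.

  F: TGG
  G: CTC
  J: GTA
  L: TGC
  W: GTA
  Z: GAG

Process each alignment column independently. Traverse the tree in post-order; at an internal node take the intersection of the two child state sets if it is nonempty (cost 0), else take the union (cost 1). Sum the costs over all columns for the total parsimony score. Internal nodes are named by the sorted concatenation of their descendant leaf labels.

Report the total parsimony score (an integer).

9

FZ@0: {T} ∪ {G} = {G,T} (union, +1)
FGZ@0: {G,T} ∪ {C} = {C,G,T} (union, +1)
FGJZ@0: {C,G,T} ∩ {G} = {G} (intersection, +0)
LW@0: {T} ∪ {G} = {G,T} (union, +1)
FGJLWZ@0: {G} ∩ {G,T} = {G} (intersection, +0)
FZ@1: {G} ∪ {A} = {A,G} (union, +1)
FGZ@1: {A,G} ∪ {T} = {A,G,T} (union, +1)
FGJZ@1: {A,G,T} ∩ {T} = {T} (intersection, +0)
LW@1: {G} ∪ {T} = {G,T} (union, +1)
FGJLWZ@1: {T} ∩ {G,T} = {T} (intersection, +0)
FZ@2: {G} ∩ {G} = {G} (intersection, +0)
FGZ@2: {G} ∪ {C} = {C,G} (union, +1)
FGJZ@2: {C,G} ∪ {A} = {A,C,G} (union, +1)
LW@2: {C} ∪ {A} = {A,C} (union, +1)
FGJLWZ@2: {A,C,G} ∩ {A,C} = {A,C} (intersection, +0)
per-site changes: [3, 3, 3]; total = 9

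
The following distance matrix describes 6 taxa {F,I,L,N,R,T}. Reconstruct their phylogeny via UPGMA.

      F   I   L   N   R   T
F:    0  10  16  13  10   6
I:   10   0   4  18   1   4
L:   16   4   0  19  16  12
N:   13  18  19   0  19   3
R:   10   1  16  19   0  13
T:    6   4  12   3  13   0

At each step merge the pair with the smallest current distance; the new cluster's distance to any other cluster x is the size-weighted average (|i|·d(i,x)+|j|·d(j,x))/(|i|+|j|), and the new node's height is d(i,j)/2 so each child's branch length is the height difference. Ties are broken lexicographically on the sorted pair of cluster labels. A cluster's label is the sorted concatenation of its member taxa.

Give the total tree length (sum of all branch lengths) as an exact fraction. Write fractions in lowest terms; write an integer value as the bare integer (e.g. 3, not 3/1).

907/36

step 1: merge (I,R) at d=1; branch lengths I→1/2, R→1/2; new cluster IR
  updated: d(F,IR)=10, d(IR,L)=10, d(IR,N)=37/2, d(IR,T)=17/2
step 2: merge (N,T) at d=3; branch lengths N→3/2, T→3/2; new cluster NT
  updated: d(F,NT)=19/2, d(IR,NT)=27/2, d(L,NT)=31/2
step 3: merge (F,NT) at d=19/2; branch lengths F→19/4, NT→13/4; new cluster FNT
  updated: d(FNT,IR)=37/3, d(FNT,L)=47/3
step 4: merge (IR,L) at d=10; branch lengths IR→9/2, L→5; new cluster ILR
  updated: d(FNT,ILR)=121/9
step 5: merge (FNT,ILR) at d=121/9; branch lengths FNT→71/36, ILR→31/18; new cluster FILNRT
final tree: ((F:19/4,(N:3/2,T:3/2):13/4):71/36,((I:1/2,R:1/2):9/2,L:5):31/18)
total length: 907/36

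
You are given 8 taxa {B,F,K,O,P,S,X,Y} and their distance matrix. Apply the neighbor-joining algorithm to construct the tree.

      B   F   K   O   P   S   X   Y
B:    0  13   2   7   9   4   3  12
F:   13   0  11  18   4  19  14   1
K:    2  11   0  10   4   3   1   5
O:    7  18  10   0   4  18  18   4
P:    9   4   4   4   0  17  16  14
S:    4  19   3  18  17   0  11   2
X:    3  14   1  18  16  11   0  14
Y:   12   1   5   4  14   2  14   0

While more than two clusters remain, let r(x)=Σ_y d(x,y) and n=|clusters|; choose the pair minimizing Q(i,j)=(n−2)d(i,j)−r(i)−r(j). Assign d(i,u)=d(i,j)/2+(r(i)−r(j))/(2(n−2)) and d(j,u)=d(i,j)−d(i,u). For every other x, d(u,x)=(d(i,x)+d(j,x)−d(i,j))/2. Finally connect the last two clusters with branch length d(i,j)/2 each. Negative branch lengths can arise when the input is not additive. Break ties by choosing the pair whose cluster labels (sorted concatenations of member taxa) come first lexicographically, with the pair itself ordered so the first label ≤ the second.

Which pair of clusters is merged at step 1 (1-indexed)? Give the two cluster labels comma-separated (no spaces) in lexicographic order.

F,Y

iteration 1: select F,Y (d=1, Q=-126); attach at lengths (17/6, -11/6); label the merged cluster FY
  updated: d(B,FY)=12, d(FY,K)=15/2, d(FY,O)=21/2, d(FY,P)=17/2, d(FY,S)=10, d(FY,X)=27/2
iteration 2: select O,P (d=4, Q=-106); attach at lengths (29/10, 11/10); label the merged cluster OP
  updated: d(B,OP)=6, d(FY,OP)=15/2, d(K,OP)=5, d(OP,S)=31/2, d(OP,X)=15
iteration 3: select FY,OP (d=15/2, Q=-139/2); attach at lengths (63/16, 57/16); label the merged cluster FOPY
  updated: d(B,FOPY)=21/4, d(FOPY,K)=5/2, d(FOPY,S)=9, d(FOPY,X)=21/2
iteration 4: select K,X (d=1, Q=-31); attach at lengths (-7/3, 10/3); label the merged cluster KX
  updated: d(B,KX)=2, d(FOPY,KX)=6, d(KX,S)=13/2
iteration 5: select B,S (d=4, Q=-91/4); attach at lengths (-1/16, 65/16); label the merged cluster BS
  updated: d(BS,FOPY)=41/8, d(BS,KX)=9/4
iteration 6: select BS,FOPY (d=41/8, Q=-107/8); attach at lengths (11/16, 71/16); label the merged cluster BFOPSY
  updated: d(BFOPSY,KX)=25/16
iteration 7: select BFOPSY,KX (d=25/16); attach at lengths (25/32, 25/32); label the merged cluster BFKOPSXY
final tree: (((B:-1/16,S:65/16):11/16,((F:17/6,Y:-11/6):63/16,(O:29/10,P:11/10):57/16):71/16):25/32,(K:-7/3,X:10/3):25/32)
total length: 387/16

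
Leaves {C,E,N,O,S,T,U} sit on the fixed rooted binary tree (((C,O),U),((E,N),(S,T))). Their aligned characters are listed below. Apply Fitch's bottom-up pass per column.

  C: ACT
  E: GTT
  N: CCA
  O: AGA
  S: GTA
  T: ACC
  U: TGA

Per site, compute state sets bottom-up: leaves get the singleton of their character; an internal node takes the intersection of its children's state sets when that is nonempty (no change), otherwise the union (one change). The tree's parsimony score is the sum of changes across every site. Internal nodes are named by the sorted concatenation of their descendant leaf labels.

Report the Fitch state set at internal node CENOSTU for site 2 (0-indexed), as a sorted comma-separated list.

A

site 0, node CO: C={A} ∩ O={A} → {A} (+0)
site 0, node COU: CO={A} ∪ U={T} → {A,T} (+1)
site 0, node EN: E={G} ∪ N={C} → {C,G} (+1)
site 0, node ST: S={G} ∪ T={A} → {A,G} (+1)
site 0, node ENST: EN={C,G} ∩ ST={A,G} → {G} (+0)
site 0, node CENOSTU: COU={A,T} ∪ ENST={G} → {A,G,T} (+1)
site 1, node CO: C={C} ∪ O={G} → {C,G} (+1)
site 1, node COU: CO={C,G} ∩ U={G} → {G} (+0)
site 1, node EN: E={T} ∪ N={C} → {C,T} (+1)
site 1, node ST: S={T} ∪ T={C} → {C,T} (+1)
site 1, node ENST: EN={C,T} ∩ ST={C,T} → {C,T} (+0)
site 1, node CENOSTU: COU={G} ∪ ENST={C,T} → {C,G,T} (+1)
site 2, node CO: C={T} ∪ O={A} → {A,T} (+1)
site 2, node COU: CO={A,T} ∩ U={A} → {A} (+0)
site 2, node EN: E={T} ∪ N={A} → {A,T} (+1)
site 2, node ST: S={A} ∪ T={C} → {A,C} (+1)
site 2, node ENST: EN={A,T} ∩ ST={A,C} → {A} (+0)
site 2, node CENOSTU: COU={A} ∩ ENST={A} → {A} (+0)
per-site changes: [4, 4, 3]; total = 11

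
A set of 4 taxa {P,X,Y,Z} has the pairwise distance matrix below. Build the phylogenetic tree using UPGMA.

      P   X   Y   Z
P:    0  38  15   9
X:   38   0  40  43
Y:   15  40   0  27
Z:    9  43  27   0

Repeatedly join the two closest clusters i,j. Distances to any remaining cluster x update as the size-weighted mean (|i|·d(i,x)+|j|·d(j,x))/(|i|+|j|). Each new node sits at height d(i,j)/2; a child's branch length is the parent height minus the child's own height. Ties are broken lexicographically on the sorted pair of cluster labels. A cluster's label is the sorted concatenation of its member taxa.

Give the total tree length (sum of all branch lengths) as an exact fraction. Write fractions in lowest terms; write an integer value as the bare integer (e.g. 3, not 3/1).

1. join P+Z (d=9) ⇒ PZ; edges |P|=9/2, |Z|=9/2
  updated: d(PZ,X)=81/2, d(PZ,Y)=21
2. join PZ+Y (d=21) ⇒ PYZ; edges |PZ|=6, |Y|=21/2
  updated: d(PYZ,X)=121/3
3. join PYZ+X (d=121/3) ⇒ PXYZ; edges |PYZ|=29/3, |X|=121/6
final tree: (((P:9/2,Z:9/2):6,Y:21/2):29/3,X:121/6)
total length: 166/3

166/3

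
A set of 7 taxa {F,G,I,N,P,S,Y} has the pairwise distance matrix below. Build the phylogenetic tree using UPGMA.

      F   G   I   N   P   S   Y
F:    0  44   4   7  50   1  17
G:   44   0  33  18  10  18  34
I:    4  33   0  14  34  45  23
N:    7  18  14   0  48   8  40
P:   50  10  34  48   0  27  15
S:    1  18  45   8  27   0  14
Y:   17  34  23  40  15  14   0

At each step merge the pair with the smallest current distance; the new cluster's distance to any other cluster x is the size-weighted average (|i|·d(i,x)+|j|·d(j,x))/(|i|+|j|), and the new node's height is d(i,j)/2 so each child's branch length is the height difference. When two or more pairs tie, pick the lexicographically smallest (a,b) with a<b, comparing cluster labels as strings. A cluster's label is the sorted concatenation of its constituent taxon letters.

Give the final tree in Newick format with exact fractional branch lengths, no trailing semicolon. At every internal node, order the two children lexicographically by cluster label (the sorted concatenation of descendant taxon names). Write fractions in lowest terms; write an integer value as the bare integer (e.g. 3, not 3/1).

iteration 1: select F,S (d=1); attach at lengths (1/2, 1/2); label the merged cluster FS
  updated: d(FS,G)=31, d(FS,I)=49/2, d(FS,N)=15/2, d(FS,P)=77/2, d(FS,Y)=31/2
iteration 2: select FS,N (d=15/2); attach at lengths (13/4, 15/4); label the merged cluster FNS
  updated: d(FNS,G)=80/3, d(FNS,I)=21, d(FNS,P)=125/3, d(FNS,Y)=71/3
iteration 3: select G,P (d=10); attach at lengths (5, 5); label the merged cluster GP
  updated: d(FNS,GP)=205/6, d(GP,I)=67/2, d(GP,Y)=49/2
iteration 4: select FNS,I (d=21); attach at lengths (27/4, 21/2); label the merged cluster FINS
  updated: d(FINS,GP)=34, d(FINS,Y)=47/2
iteration 5: select FINS,Y (d=47/2); attach at lengths (5/4, 47/4); label the merged cluster FINSY
  updated: d(FINSY,GP)=321/10
iteration 6: select FINSY,GP (d=321/10); attach at lengths (43/10, 221/20); label the merged cluster FGINPSY
final tree: (((((F:1/2,S:1/2):13/4,N:15/4):27/4,I:21/2):5/4,Y:47/4):43/10,(G:5,P:5):221/20)
total length: 318/5

(((((F:1/2,S:1/2):13/4,N:15/4):27/4,I:21/2):5/4,Y:47/4):43/10,(G:5,P:5):221/20)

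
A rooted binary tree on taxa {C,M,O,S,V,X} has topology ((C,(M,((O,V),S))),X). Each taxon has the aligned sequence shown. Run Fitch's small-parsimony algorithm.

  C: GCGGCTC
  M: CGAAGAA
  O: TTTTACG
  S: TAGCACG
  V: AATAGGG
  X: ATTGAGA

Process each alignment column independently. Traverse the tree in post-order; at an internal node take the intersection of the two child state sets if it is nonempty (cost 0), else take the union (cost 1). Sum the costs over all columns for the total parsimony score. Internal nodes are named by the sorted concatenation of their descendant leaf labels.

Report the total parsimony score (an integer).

site 0, node OV: O={T} ∪ V={A} → {A,T} (+1)
site 0, node OSV: OV={A,T} ∩ S={T} → {T} (+0)
site 0, node MOSV: M={C} ∪ OSV={T} → {C,T} (+1)
site 0, node CMOSV: C={G} ∪ MOSV={C,T} → {C,G,T} (+1)
site 0, node CMOSVX: CMOSV={C,G,T} ∪ X={A} → {A,C,G,T} (+1)
site 1, node OV: O={T} ∪ V={A} → {A,T} (+1)
site 1, node OSV: OV={A,T} ∩ S={A} → {A} (+0)
site 1, node MOSV: M={G} ∪ OSV={A} → {A,G} (+1)
site 1, node CMOSV: C={C} ∪ MOSV={A,G} → {A,C,G} (+1)
site 1, node CMOSVX: CMOSV={A,C,G} ∪ X={T} → {A,C,G,T} (+1)
site 2, node OV: O={T} ∩ V={T} → {T} (+0)
site 2, node OSV: OV={T} ∪ S={G} → {G,T} (+1)
site 2, node MOSV: M={A} ∪ OSV={G,T} → {A,G,T} (+1)
site 2, node CMOSV: C={G} ∩ MOSV={A,G,T} → {G} (+0)
site 2, node CMOSVX: CMOSV={G} ∪ X={T} → {G,T} (+1)
site 3, node OV: O={T} ∪ V={A} → {A,T} (+1)
site 3, node OSV: OV={A,T} ∪ S={C} → {A,C,T} (+1)
site 3, node MOSV: M={A} ∩ OSV={A,C,T} → {A} (+0)
site 3, node CMOSV: C={G} ∪ MOSV={A} → {A,G} (+1)
site 3, node CMOSVX: CMOSV={A,G} ∩ X={G} → {G} (+0)
site 4, node OV: O={A} ∪ V={G} → {A,G} (+1)
site 4, node OSV: OV={A,G} ∩ S={A} → {A} (+0)
site 4, node MOSV: M={G} ∪ OSV={A} → {A,G} (+1)
site 4, node CMOSV: C={C} ∪ MOSV={A,G} → {A,C,G} (+1)
site 4, node CMOSVX: CMOSV={A,C,G} ∩ X={A} → {A} (+0)
site 5, node OV: O={C} ∪ V={G} → {C,G} (+1)
site 5, node OSV: OV={C,G} ∩ S={C} → {C} (+0)
site 5, node MOSV: M={A} ∪ OSV={C} → {A,C} (+1)
site 5, node CMOSV: C={T} ∪ MOSV={A,C} → {A,C,T} (+1)
site 5, node CMOSVX: CMOSV={A,C,T} ∪ X={G} → {A,C,G,T} (+1)
site 6, node OV: O={G} ∩ V={G} → {G} (+0)
site 6, node OSV: OV={G} ∩ S={G} → {G} (+0)
site 6, node MOSV: M={A} ∪ OSV={G} → {A,G} (+1)
site 6, node CMOSV: C={C} ∪ MOSV={A,G} → {A,C,G} (+1)
site 6, node CMOSVX: CMOSV={A,C,G} ∩ X={A} → {A} (+0)
per-site changes: [4, 4, 3, 3, 3, 4, 2]; total = 23

23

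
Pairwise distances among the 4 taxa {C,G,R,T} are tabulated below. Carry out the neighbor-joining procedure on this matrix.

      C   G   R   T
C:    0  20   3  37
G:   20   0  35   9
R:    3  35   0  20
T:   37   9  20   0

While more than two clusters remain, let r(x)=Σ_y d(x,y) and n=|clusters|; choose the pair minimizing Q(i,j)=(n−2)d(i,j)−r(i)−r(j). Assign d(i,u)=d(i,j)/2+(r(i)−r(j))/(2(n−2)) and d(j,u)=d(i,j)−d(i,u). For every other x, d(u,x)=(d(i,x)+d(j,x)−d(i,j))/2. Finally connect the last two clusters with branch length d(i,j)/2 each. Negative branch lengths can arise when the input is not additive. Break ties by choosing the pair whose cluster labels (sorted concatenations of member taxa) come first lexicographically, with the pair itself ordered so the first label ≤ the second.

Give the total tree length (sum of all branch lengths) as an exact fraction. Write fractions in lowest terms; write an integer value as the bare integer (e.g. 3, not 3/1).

34

iteration 1: select C,R (d=3, Q=-112); attach at lengths (2, 1); label the merged cluster CR
  updated: d(CR,G)=26, d(CR,T)=27
iteration 2: select CR,G (d=26, Q=-62); attach at lengths (22, 4); label the merged cluster CGR
  updated: d(CGR,T)=5
iteration 3: select CGR,T (d=5); attach at lengths (5/2, 5/2); label the merged cluster CGRT
final tree: (((C:2,R:1):22,G:4):5/2,T:5/2)
total length: 34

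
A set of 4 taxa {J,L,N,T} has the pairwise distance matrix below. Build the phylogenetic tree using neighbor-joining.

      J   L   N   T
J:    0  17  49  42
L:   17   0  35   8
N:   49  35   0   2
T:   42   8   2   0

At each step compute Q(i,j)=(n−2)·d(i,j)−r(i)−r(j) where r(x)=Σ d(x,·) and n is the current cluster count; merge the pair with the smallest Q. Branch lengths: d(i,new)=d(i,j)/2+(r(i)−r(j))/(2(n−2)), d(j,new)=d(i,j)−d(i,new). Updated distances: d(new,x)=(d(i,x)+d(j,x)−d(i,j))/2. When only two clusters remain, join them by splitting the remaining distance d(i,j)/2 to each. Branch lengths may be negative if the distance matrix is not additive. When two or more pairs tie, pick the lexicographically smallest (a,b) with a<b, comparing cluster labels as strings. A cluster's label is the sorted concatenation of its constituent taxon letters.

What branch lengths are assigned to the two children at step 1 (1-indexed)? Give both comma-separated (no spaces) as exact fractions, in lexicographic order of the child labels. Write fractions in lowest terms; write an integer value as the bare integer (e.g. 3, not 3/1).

step 1: merge (J,L) at d=17, Q=-134; branch lengths J→41/2, L→-7/2; new cluster JL
  updated: d(JL,N)=67/2, d(JL,T)=33/2
step 2: merge (JL,N) at d=67/2, Q=-52; branch lengths JL→24, N→19/2; new cluster JLN
  updated: d(JLN,T)=-15/2
step 3: merge (JLN,T) at d=-15/2; branch lengths JLN→-15/4, T→-15/4; new cluster JLNT
final tree: (((J:41/2,L:-7/2):24,N:19/2):-15/4,T:-15/4)
total length: 43

41/2,-7/2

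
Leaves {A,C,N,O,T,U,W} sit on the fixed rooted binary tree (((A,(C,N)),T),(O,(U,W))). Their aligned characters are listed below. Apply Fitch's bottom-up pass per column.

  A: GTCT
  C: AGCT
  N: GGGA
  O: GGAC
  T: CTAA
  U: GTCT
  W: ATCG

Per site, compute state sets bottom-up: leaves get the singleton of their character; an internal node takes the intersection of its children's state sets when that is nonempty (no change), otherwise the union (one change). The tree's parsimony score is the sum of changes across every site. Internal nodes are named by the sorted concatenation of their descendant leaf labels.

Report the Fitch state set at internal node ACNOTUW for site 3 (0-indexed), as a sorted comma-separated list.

T

site 0, node CN: C={A} ∪ N={G} → {A,G} (+1)
site 0, node ACN: A={G} ∩ CN={A,G} → {G} (+0)
site 0, node ACNT: ACN={G} ∪ T={C} → {C,G} (+1)
site 0, node UW: U={G} ∪ W={A} → {A,G} (+1)
site 0, node OUW: O={G} ∩ UW={A,G} → {G} (+0)
site 0, node ACNOTUW: ACNT={C,G} ∩ OUW={G} → {G} (+0)
site 1, node CN: C={G} ∩ N={G} → {G} (+0)
site 1, node ACN: A={T} ∪ CN={G} → {G,T} (+1)
site 1, node ACNT: ACN={G,T} ∩ T={T} → {T} (+0)
site 1, node UW: U={T} ∩ W={T} → {T} (+0)
site 1, node OUW: O={G} ∪ UW={T} → {G,T} (+1)
site 1, node ACNOTUW: ACNT={T} ∩ OUW={G,T} → {T} (+0)
site 2, node CN: C={C} ∪ N={G} → {C,G} (+1)
site 2, node ACN: A={C} ∩ CN={C,G} → {C} (+0)
site 2, node ACNT: ACN={C} ∪ T={A} → {A,C} (+1)
site 2, node UW: U={C} ∩ W={C} → {C} (+0)
site 2, node OUW: O={A} ∪ UW={C} → {A,C} (+1)
site 2, node ACNOTUW: ACNT={A,C} ∩ OUW={A,C} → {A,C} (+0)
site 3, node CN: C={T} ∪ N={A} → {A,T} (+1)
site 3, node ACN: A={T} ∩ CN={A,T} → {T} (+0)
site 3, node ACNT: ACN={T} ∪ T={A} → {A,T} (+1)
site 3, node UW: U={T} ∪ W={G} → {G,T} (+1)
site 3, node OUW: O={C} ∪ UW={G,T} → {C,G,T} (+1)
site 3, node ACNOTUW: ACNT={A,T} ∩ OUW={C,G,T} → {T} (+0)
per-site changes: [3, 2, 3, 4]; total = 12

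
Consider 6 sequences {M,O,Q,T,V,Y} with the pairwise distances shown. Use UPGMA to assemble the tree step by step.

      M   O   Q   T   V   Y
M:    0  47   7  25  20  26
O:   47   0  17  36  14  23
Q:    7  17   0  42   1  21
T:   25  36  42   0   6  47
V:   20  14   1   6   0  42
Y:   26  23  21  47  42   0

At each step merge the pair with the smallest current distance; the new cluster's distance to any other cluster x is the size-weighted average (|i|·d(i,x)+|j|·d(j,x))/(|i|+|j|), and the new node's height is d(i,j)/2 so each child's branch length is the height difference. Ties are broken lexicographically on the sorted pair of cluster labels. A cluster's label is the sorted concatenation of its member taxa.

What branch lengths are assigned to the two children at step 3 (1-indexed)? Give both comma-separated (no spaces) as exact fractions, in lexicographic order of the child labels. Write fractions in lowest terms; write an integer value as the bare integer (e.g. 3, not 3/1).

iteration 1: select Q,V (d=1); attach at lengths (1/2, 1/2); label the merged cluster QV
  updated: d(M,QV)=27/2, d(O,QV)=31/2, d(QV,T)=24, d(QV,Y)=63/2
iteration 2: select M,QV (d=27/2); attach at lengths (27/4, 25/4); label the merged cluster MQV
  updated: d(MQV,O)=26, d(MQV,T)=73/3, d(MQV,Y)=89/3
iteration 3: select O,Y (d=23); attach at lengths (23/2, 23/2); label the merged cluster OY
  updated: d(MQV,OY)=167/6, d(OY,T)=83/2
iteration 4: select MQV,T (d=73/3); attach at lengths (65/12, 73/6); label the merged cluster MQTV
  updated: d(MQTV,OY)=125/4
iteration 5: select MQTV,OY (d=125/4); attach at lengths (83/24, 33/8); label the merged cluster MOQTVY
final tree: (((M:27/4,(Q:1/2,V:1/2):25/4):65/12,T:73/6):83/24,(O:23/2,Y:23/2):33/8)
total length: 373/6

23/2,23/2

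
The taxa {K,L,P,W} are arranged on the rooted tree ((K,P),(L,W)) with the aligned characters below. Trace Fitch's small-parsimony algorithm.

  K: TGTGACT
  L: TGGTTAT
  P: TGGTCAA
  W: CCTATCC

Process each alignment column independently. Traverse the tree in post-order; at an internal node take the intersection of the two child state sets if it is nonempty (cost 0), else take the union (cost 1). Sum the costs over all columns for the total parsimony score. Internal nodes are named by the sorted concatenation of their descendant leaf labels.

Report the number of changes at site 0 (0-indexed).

KP@0: {T} ∩ {T} = {T} (intersection, +0)
LW@0: {T} ∪ {C} = {C,T} (union, +1)
KLPW@0: {T} ∩ {C,T} = {T} (intersection, +0)
KP@1: {G} ∩ {G} = {G} (intersection, +0)
LW@1: {G} ∪ {C} = {C,G} (union, +1)
KLPW@1: {G} ∩ {C,G} = {G} (intersection, +0)
KP@2: {T} ∪ {G} = {G,T} (union, +1)
LW@2: {G} ∪ {T} = {G,T} (union, +1)
KLPW@2: {G,T} ∩ {G,T} = {G,T} (intersection, +0)
KP@3: {G} ∪ {T} = {G,T} (union, +1)
LW@3: {T} ∪ {A} = {A,T} (union, +1)
KLPW@3: {G,T} ∩ {A,T} = {T} (intersection, +0)
KP@4: {A} ∪ {C} = {A,C} (union, +1)
LW@4: {T} ∩ {T} = {T} (intersection, +0)
KLPW@4: {A,C} ∪ {T} = {A,C,T} (union, +1)
KP@5: {C} ∪ {A} = {A,C} (union, +1)
LW@5: {A} ∪ {C} = {A,C} (union, +1)
KLPW@5: {A,C} ∩ {A,C} = {A,C} (intersection, +0)
KP@6: {T} ∪ {A} = {A,T} (union, +1)
LW@6: {T} ∪ {C} = {C,T} (union, +1)
KLPW@6: {A,T} ∩ {C,T} = {T} (intersection, +0)
per-site changes: [1, 1, 2, 2, 2, 2, 2]; total = 12

1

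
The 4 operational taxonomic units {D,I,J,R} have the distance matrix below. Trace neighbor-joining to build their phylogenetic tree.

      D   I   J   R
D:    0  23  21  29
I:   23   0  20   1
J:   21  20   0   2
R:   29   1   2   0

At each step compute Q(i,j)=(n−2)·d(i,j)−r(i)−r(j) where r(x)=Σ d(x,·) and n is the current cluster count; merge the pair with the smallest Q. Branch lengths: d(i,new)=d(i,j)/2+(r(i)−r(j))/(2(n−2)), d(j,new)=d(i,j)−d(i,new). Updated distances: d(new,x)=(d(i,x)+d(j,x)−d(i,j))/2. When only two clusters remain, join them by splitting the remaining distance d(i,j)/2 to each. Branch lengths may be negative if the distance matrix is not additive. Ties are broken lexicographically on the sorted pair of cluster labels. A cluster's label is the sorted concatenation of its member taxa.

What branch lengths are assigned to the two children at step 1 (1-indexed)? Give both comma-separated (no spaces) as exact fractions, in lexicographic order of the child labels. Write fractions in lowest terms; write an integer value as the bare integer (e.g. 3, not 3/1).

1. join D+J (d=21, Q=-74) ⇒ DJ; edges |D|=18, |J|=3
  updated: d(DJ,I)=11, d(DJ,R)=5
2. join DJ+I (d=11, Q=-17) ⇒ DIJ; edges |DJ|=15/2, |I|=7/2
  updated: d(DIJ,R)=-5/2
3. join DIJ+R (d=-5/2) ⇒ DIJR; edges |DIJ|=-5/4, |R|=-5/4
final tree: (((D:18,J:3):15/2,I:7/2):-5/4,R:-5/4)
total length: 59/2

18,3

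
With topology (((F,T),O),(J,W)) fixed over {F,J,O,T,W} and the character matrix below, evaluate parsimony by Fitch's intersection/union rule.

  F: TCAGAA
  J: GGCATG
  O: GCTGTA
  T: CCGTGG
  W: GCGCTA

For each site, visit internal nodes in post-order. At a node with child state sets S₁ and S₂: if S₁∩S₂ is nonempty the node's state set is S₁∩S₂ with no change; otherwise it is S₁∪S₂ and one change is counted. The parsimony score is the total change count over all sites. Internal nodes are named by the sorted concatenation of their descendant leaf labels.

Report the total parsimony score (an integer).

13

[col 0] FT: children F:{T}, T:{C} ∪→ {C,T}; cost 1
[col 0] FOT: children FT:{C,T}, O:{G} ∪→ {C,G,T}; cost 1
[col 0] JW: children J:{G}, W:{G} ∩→ {G}; cost 0
[col 0] FJOTW: children FOT:{C,G,T}, JW:{G} ∩→ {G}; cost 0
[col 1] FT: children F:{C}, T:{C} ∩→ {C}; cost 0
[col 1] FOT: children FT:{C}, O:{C} ∩→ {C}; cost 0
[col 1] JW: children J:{G}, W:{C} ∪→ {C,G}; cost 1
[col 1] FJOTW: children FOT:{C}, JW:{C,G} ∩→ {C}; cost 0
[col 2] FT: children F:{A}, T:{G} ∪→ {A,G}; cost 1
[col 2] FOT: children FT:{A,G}, O:{T} ∪→ {A,G,T}; cost 1
[col 2] JW: children J:{C}, W:{G} ∪→ {C,G}; cost 1
[col 2] FJOTW: children FOT:{A,G,T}, JW:{C,G} ∩→ {G}; cost 0
[col 3] FT: children F:{G}, T:{T} ∪→ {G,T}; cost 1
[col 3] FOT: children FT:{G,T}, O:{G} ∩→ {G}; cost 0
[col 3] JW: children J:{A}, W:{C} ∪→ {A,C}; cost 1
[col 3] FJOTW: children FOT:{G}, JW:{A,C} ∪→ {A,C,G}; cost 1
[col 4] FT: children F:{A}, T:{G} ∪→ {A,G}; cost 1
[col 4] FOT: children FT:{A,G}, O:{T} ∪→ {A,G,T}; cost 1
[col 4] JW: children J:{T}, W:{T} ∩→ {T}; cost 0
[col 4] FJOTW: children FOT:{A,G,T}, JW:{T} ∩→ {T}; cost 0
[col 5] FT: children F:{A}, T:{G} ∪→ {A,G}; cost 1
[col 5] FOT: children FT:{A,G}, O:{A} ∩→ {A}; cost 0
[col 5] JW: children J:{G}, W:{A} ∪→ {A,G}; cost 1
[col 5] FJOTW: children FOT:{A}, JW:{A,G} ∩→ {A}; cost 0
per-site changes: [2, 1, 3, 3, 2, 2]; total = 13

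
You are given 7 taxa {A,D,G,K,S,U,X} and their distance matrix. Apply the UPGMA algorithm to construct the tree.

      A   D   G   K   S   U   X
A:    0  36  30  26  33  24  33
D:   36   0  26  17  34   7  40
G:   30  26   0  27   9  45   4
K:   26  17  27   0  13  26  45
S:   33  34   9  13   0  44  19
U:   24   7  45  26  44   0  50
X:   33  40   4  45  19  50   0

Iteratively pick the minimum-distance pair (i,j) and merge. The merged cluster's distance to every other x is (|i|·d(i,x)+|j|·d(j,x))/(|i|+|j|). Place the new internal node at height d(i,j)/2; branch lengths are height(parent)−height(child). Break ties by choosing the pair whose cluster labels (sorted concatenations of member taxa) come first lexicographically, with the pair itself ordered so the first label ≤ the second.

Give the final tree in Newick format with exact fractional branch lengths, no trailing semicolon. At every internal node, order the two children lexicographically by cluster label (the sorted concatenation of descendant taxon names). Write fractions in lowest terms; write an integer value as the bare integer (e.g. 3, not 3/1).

1. join G+X (d=4) ⇒ GX; edges |G|=2, |X|=2
  updated: d(A,GX)=63/2, d(D,GX)=33, d(GX,K)=36, d(GX,S)=14, d(GX,U)=95/2
2. join D+U (d=7) ⇒ DU; edges |D|=7/2, |U|=7/2
  updated: d(A,DU)=30, d(DU,GX)=161/4, d(DU,K)=43/2, d(DU,S)=39
3. join K+S (d=13) ⇒ KS; edges |K|=13/2, |S|=13/2
  updated: d(A,KS)=59/2, d(DU,KS)=121/4, d(GX,KS)=25
4. join GX+KS (d=25) ⇒ GKSX; edges |GX|=21/2, |KS|=6
  updated: d(A,GKSX)=61/2, d(DU,GKSX)=141/4
5. join A+DU (d=30) ⇒ ADU; edges |A|=15, |DU|=23/2
  updated: d(ADU,GKSX)=101/3
6. join ADU+GKSX (d=101/3) ⇒ ADGKSUX; edges |ADU|=11/6, |GKSX|=13/3
final tree: ((A:15,(D:7/2,U:7/2):23/2):11/6,((G:2,X:2):21/2,(K:13/2,S:13/2):6):13/3)
total length: 439/6

((A:15,(D:7/2,U:7/2):23/2):11/6,((G:2,X:2):21/2,(K:13/2,S:13/2):6):13/3)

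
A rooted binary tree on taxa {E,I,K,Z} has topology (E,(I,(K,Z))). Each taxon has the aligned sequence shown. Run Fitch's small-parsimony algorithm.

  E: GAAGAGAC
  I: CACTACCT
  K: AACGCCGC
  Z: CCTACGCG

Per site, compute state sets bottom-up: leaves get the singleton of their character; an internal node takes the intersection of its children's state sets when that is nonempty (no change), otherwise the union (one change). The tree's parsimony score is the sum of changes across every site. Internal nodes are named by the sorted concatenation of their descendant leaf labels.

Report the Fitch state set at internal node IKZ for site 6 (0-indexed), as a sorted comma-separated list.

C

[col 0] KZ: children K:{A}, Z:{C} ∪→ {A,C}; cost 1
[col 0] IKZ: children I:{C}, KZ:{A,C} ∩→ {C}; cost 0
[col 0] EIKZ: children E:{G}, IKZ:{C} ∪→ {C,G}; cost 1
[col 1] KZ: children K:{A}, Z:{C} ∪→ {A,C}; cost 1
[col 1] IKZ: children I:{A}, KZ:{A,C} ∩→ {A}; cost 0
[col 1] EIKZ: children E:{A}, IKZ:{A} ∩→ {A}; cost 0
[col 2] KZ: children K:{C}, Z:{T} ∪→ {C,T}; cost 1
[col 2] IKZ: children I:{C}, KZ:{C,T} ∩→ {C}; cost 0
[col 2] EIKZ: children E:{A}, IKZ:{C} ∪→ {A,C}; cost 1
[col 3] KZ: children K:{G}, Z:{A} ∪→ {A,G}; cost 1
[col 3] IKZ: children I:{T}, KZ:{A,G} ∪→ {A,G,T}; cost 1
[col 3] EIKZ: children E:{G}, IKZ:{A,G,T} ∩→ {G}; cost 0
[col 4] KZ: children K:{C}, Z:{C} ∩→ {C}; cost 0
[col 4] IKZ: children I:{A}, KZ:{C} ∪→ {A,C}; cost 1
[col 4] EIKZ: children E:{A}, IKZ:{A,C} ∩→ {A}; cost 0
[col 5] KZ: children K:{C}, Z:{G} ∪→ {C,G}; cost 1
[col 5] IKZ: children I:{C}, KZ:{C,G} ∩→ {C}; cost 0
[col 5] EIKZ: children E:{G}, IKZ:{C} ∪→ {C,G}; cost 1
[col 6] KZ: children K:{G}, Z:{C} ∪→ {C,G}; cost 1
[col 6] IKZ: children I:{C}, KZ:{C,G} ∩→ {C}; cost 0
[col 6] EIKZ: children E:{A}, IKZ:{C} ∪→ {A,C}; cost 1
[col 7] KZ: children K:{C}, Z:{G} ∪→ {C,G}; cost 1
[col 7] IKZ: children I:{T}, KZ:{C,G} ∪→ {C,G,T}; cost 1
[col 7] EIKZ: children E:{C}, IKZ:{C,G,T} ∩→ {C}; cost 0
per-site changes: [2, 1, 2, 2, 1, 2, 2, 2]; total = 14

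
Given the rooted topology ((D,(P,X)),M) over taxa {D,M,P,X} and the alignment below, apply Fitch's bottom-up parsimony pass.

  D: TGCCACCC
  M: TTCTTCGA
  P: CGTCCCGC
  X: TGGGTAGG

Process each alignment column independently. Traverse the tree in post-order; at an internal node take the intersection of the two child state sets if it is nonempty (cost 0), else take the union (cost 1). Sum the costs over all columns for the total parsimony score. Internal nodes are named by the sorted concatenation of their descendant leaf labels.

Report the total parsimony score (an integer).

[col 0] PX: children P:{C}, X:{T} ∪→ {C,T}; cost 1
[col 0] DPX: children D:{T}, PX:{C,T} ∩→ {T}; cost 0
[col 0] DMPX: children DPX:{T}, M:{T} ∩→ {T}; cost 0
[col 1] PX: children P:{G}, X:{G} ∩→ {G}; cost 0
[col 1] DPX: children D:{G}, PX:{G} ∩→ {G}; cost 0
[col 1] DMPX: children DPX:{G}, M:{T} ∪→ {G,T}; cost 1
[col 2] PX: children P:{T}, X:{G} ∪→ {G,T}; cost 1
[col 2] DPX: children D:{C}, PX:{G,T} ∪→ {C,G,T}; cost 1
[col 2] DMPX: children DPX:{C,G,T}, M:{C} ∩→ {C}; cost 0
[col 3] PX: children P:{C}, X:{G} ∪→ {C,G}; cost 1
[col 3] DPX: children D:{C}, PX:{C,G} ∩→ {C}; cost 0
[col 3] DMPX: children DPX:{C}, M:{T} ∪→ {C,T}; cost 1
[col 4] PX: children P:{C}, X:{T} ∪→ {C,T}; cost 1
[col 4] DPX: children D:{A}, PX:{C,T} ∪→ {A,C,T}; cost 1
[col 4] DMPX: children DPX:{A,C,T}, M:{T} ∩→ {T}; cost 0
[col 5] PX: children P:{C}, X:{A} ∪→ {A,C}; cost 1
[col 5] DPX: children D:{C}, PX:{A,C} ∩→ {C}; cost 0
[col 5] DMPX: children DPX:{C}, M:{C} ∩→ {C}; cost 0
[col 6] PX: children P:{G}, X:{G} ∩→ {G}; cost 0
[col 6] DPX: children D:{C}, PX:{G} ∪→ {C,G}; cost 1
[col 6] DMPX: children DPX:{C,G}, M:{G} ∩→ {G}; cost 0
[col 7] PX: children P:{C}, X:{G} ∪→ {C,G}; cost 1
[col 7] DPX: children D:{C}, PX:{C,G} ∩→ {C}; cost 0
[col 7] DMPX: children DPX:{C}, M:{A} ∪→ {A,C}; cost 1
per-site changes: [1, 1, 2, 2, 2, 1, 1, 2]; total = 12

12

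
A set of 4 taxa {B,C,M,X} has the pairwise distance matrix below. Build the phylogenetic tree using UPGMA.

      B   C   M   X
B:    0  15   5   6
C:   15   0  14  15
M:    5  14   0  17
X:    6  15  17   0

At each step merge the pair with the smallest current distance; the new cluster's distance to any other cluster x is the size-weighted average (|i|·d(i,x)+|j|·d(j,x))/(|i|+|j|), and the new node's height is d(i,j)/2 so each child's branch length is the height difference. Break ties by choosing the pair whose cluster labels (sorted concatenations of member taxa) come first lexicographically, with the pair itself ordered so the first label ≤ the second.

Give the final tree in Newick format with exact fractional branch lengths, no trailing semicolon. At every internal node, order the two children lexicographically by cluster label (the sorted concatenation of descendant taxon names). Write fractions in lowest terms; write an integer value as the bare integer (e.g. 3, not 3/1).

iteration 1: select B,M (d=5); attach at lengths (5/2, 5/2); label the merged cluster BM
  updated: d(BM,C)=29/2, d(BM,X)=23/2
iteration 2: select BM,X (d=23/2); attach at lengths (13/4, 23/4); label the merged cluster BMX
  updated: d(BMX,C)=44/3
iteration 3: select BMX,C (d=44/3); attach at lengths (19/12, 22/3); label the merged cluster BCMX
final tree: (((B:5/2,M:5/2):13/4,X:23/4):19/12,C:22/3)
total length: 275/12

(((B:5/2,M:5/2):13/4,X:23/4):19/12,C:22/3)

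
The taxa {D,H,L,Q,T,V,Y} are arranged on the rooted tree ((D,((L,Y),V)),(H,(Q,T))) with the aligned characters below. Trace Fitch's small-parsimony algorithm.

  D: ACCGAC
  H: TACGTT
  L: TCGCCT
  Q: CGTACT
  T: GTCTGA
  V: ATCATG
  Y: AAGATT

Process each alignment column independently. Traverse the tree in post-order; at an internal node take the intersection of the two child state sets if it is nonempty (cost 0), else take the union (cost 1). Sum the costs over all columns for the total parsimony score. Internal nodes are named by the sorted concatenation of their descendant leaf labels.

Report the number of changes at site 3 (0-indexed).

4

[col 0] LY: children L:{T}, Y:{A} ∪→ {A,T}; cost 1
[col 0] LVY: children LY:{A,T}, V:{A} ∩→ {A}; cost 0
[col 0] DLVY: children D:{A}, LVY:{A} ∩→ {A}; cost 0
[col 0] QT: children Q:{C}, T:{G} ∪→ {C,G}; cost 1
[col 0] HQT: children H:{T}, QT:{C,G} ∪→ {C,G,T}; cost 1
[col 0] DHLQTVY: children DLVY:{A}, HQT:{C,G,T} ∪→ {A,C,G,T}; cost 1
[col 1] LY: children L:{C}, Y:{A} ∪→ {A,C}; cost 1
[col 1] LVY: children LY:{A,C}, V:{T} ∪→ {A,C,T}; cost 1
[col 1] DLVY: children D:{C}, LVY:{A,C,T} ∩→ {C}; cost 0
[col 1] QT: children Q:{G}, T:{T} ∪→ {G,T}; cost 1
[col 1] HQT: children H:{A}, QT:{G,T} ∪→ {A,G,T}; cost 1
[col 1] DHLQTVY: children DLVY:{C}, HQT:{A,G,T} ∪→ {A,C,G,T}; cost 1
[col 2] LY: children L:{G}, Y:{G} ∩→ {G}; cost 0
[col 2] LVY: children LY:{G}, V:{C} ∪→ {C,G}; cost 1
[col 2] DLVY: children D:{C}, LVY:{C,G} ∩→ {C}; cost 0
[col 2] QT: children Q:{T}, T:{C} ∪→ {C,T}; cost 1
[col 2] HQT: children H:{C}, QT:{C,T} ∩→ {C}; cost 0
[col 2] DHLQTVY: children DLVY:{C}, HQT:{C} ∩→ {C}; cost 0
[col 3] LY: children L:{C}, Y:{A} ∪→ {A,C}; cost 1
[col 3] LVY: children LY:{A,C}, V:{A} ∩→ {A}; cost 0
[col 3] DLVY: children D:{G}, LVY:{A} ∪→ {A,G}; cost 1
[col 3] QT: children Q:{A}, T:{T} ∪→ {A,T}; cost 1
[col 3] HQT: children H:{G}, QT:{A,T} ∪→ {A,G,T}; cost 1
[col 3] DHLQTVY: children DLVY:{A,G}, HQT:{A,G,T} ∩→ {A,G}; cost 0
[col 4] LY: children L:{C}, Y:{T} ∪→ {C,T}; cost 1
[col 4] LVY: children LY:{C,T}, V:{T} ∩→ {T}; cost 0
[col 4] DLVY: children D:{A}, LVY:{T} ∪→ {A,T}; cost 1
[col 4] QT: children Q:{C}, T:{G} ∪→ {C,G}; cost 1
[col 4] HQT: children H:{T}, QT:{C,G} ∪→ {C,G,T}; cost 1
[col 4] DHLQTVY: children DLVY:{A,T}, HQT:{C,G,T} ∩→ {T}; cost 0
[col 5] LY: children L:{T}, Y:{T} ∩→ {T}; cost 0
[col 5] LVY: children LY:{T}, V:{G} ∪→ {G,T}; cost 1
[col 5] DLVY: children D:{C}, LVY:{G,T} ∪→ {C,G,T}; cost 1
[col 5] QT: children Q:{T}, T:{A} ∪→ {A,T}; cost 1
[col 5] HQT: children H:{T}, QT:{A,T} ∩→ {T}; cost 0
[col 5] DHLQTVY: children DLVY:{C,G,T}, HQT:{T} ∩→ {T}; cost 0
per-site changes: [4, 5, 2, 4, 4, 3]; total = 22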